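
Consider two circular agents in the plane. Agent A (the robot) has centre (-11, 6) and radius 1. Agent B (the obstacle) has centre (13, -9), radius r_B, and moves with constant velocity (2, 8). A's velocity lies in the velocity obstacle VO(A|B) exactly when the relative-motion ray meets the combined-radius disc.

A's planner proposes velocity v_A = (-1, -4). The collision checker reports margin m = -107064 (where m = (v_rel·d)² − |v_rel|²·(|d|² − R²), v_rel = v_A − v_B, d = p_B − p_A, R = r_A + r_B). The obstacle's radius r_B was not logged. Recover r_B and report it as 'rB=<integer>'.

m = -107064
d = (24, -15);  v_rel = (-3, -12),  |v_rel|² = 153
v_rel×d = (-3)·(-15) − (-12)·(24) = 333
since m = R²·153 − 333²:  R² = (110889 + -107064) / 153 = 25
R = √25 = 5  ⇒  r_B = 5 − 1 = 4

rB=4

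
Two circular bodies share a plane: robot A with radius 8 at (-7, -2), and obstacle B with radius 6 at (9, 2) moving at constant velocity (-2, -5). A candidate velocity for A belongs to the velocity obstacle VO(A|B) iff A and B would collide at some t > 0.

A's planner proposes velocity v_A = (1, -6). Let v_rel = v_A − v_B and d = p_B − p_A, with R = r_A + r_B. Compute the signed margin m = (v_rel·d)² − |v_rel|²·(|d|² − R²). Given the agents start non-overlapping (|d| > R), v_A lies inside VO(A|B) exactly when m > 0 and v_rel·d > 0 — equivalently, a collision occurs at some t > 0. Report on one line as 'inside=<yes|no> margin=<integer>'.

d = (16, 4),  |d|² = 272;  R = 8+6 = 14,  c = 272−14² = 76
v_rel = (3, -1),  |v_rel|² = 10;  v_rel·d = (3)·(16) + (-1)·(4) = 44
10·t² − 88·t + 76 = 0  ⇒  m = 44² − 10·76 = 1176
m = 1176 > 0,  v_rel·d = 44 > 0  ⇒  inside

inside=yes margin=1176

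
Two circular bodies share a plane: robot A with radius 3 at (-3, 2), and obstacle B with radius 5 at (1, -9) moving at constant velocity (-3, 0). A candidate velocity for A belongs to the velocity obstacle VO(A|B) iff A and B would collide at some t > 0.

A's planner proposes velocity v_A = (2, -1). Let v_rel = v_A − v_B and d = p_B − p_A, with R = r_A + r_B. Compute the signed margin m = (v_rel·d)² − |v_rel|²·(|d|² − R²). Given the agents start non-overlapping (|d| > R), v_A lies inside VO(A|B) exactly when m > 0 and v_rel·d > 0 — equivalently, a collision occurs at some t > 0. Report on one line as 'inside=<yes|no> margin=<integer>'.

d = (4, -11),  |d|² = 137;  R = 3+5 = 8,  c = 137−8² = 73
v_rel = (5, -1),  |v_rel|² = 26;  v_rel·d = (5)·(4) + (-1)·(-11) = 31
26·t² − 62·t + 73 = 0  ⇒  m = 31² − 26·73 = -937
m = -937 < 0,  v_rel·d = 31 > 0  ⇒  outside

inside=no margin=-937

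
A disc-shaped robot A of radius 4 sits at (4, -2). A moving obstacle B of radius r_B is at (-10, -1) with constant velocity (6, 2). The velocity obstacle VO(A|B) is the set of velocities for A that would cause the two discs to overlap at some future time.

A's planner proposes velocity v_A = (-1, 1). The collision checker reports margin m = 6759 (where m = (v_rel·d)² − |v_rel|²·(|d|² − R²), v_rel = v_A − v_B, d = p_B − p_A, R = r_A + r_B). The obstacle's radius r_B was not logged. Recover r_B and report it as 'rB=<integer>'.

m = 6759
d = (-14, 1);  v_rel = (-7, -1),  |v_rel|² = 50
v_rel×d = (-7)·(1) − (-1)·(-14) = -21
since m = R²·50 − (-21)²:  R² = (441 + 6759) / 50 = 144
R = √144 = 12  ⇒  r_B = 12 − 4 = 8

rB=8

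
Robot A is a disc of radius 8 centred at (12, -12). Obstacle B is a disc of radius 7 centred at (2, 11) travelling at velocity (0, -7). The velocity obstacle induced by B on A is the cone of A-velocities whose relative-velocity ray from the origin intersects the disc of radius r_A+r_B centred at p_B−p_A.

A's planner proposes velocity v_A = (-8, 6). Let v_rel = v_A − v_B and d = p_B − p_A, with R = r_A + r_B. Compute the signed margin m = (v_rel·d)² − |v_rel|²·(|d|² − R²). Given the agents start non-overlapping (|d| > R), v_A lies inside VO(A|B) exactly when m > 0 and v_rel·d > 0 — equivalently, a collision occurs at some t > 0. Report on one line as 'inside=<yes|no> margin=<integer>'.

d = (-10, 23),  |d|² = 629;  R = 8+7 = 15,  c = 629−15² = 404
v_rel = (-8, 13),  |v_rel|² = 233;  v_rel·d = (-8)·(-10) + (13)·(23) = 379
233·t² − 758·t + 404 = 0  ⇒  m = 379² − 233·404 = 49509
m = 49509 > 0,  v_rel·d = 379 > 0  ⇒  inside

inside=yes margin=49509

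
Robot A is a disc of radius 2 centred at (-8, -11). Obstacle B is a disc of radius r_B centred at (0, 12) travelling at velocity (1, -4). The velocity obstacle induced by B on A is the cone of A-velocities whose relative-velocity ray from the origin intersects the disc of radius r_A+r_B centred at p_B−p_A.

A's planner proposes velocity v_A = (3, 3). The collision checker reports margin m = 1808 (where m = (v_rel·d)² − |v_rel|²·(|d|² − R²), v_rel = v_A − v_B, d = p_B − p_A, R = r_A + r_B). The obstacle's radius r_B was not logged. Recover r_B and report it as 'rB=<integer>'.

m = 1808
d = (8, 23);  v_rel = (2, 7),  |v_rel|² = 53
v_rel×d = (2)·(23) − (7)·(8) = -10
since m = R²·53 − (-10)²:  R² = (100 + 1808) / 53 = 36
R = √36 = 6  ⇒  r_B = 6 − 2 = 4

rB=4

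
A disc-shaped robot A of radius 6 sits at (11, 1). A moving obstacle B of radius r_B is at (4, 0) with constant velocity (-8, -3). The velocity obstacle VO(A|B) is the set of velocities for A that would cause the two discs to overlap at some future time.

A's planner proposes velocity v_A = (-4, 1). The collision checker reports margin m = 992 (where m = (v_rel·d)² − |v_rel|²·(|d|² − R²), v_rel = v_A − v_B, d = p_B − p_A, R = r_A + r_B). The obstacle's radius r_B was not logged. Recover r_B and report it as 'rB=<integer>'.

m = 992
d = (-7, -1);  v_rel = (4, 4),  |v_rel|² = 32
v_rel×d = (4)·(-1) − (4)·(-7) = 24
since m = R²·32 − 24²:  R² = (576 + 992) / 32 = 49
R = √49 = 7  ⇒  r_B = 7 − 6 = 1

rB=1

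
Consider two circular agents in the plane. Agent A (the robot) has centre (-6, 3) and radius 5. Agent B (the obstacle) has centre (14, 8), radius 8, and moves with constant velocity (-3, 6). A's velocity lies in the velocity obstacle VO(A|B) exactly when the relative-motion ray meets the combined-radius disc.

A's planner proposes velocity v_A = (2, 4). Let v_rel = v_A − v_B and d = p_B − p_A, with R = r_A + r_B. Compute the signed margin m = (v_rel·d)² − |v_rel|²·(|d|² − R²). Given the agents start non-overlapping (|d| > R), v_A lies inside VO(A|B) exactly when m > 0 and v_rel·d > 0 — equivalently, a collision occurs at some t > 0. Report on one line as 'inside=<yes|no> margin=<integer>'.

d = (20, 5),  |d|² = 425;  R = 5+8 = 13,  c = 425−13² = 256
v_rel = (5, -2),  |v_rel|² = 29;  v_rel·d = (5)·(20) + (-2)·(5) = 90
29·t² − 180·t + 256 = 0  ⇒  m = 90² − 29·256 = 676
m = 676 > 0,  v_rel·d = 90 > 0  ⇒  inside

inside=yes margin=676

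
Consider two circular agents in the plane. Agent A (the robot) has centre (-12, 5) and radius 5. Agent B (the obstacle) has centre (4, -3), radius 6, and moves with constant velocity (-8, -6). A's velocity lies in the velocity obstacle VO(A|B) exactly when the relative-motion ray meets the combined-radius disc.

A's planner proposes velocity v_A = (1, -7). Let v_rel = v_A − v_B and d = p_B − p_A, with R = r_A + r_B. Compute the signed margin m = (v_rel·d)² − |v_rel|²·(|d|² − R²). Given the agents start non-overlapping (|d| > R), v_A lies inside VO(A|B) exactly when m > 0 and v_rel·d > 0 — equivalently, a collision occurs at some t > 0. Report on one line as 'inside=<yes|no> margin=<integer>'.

d = (16, -8),  |d|² = 320;  R = 5+6 = 11,  c = 320−11² = 199
v_rel = (9, -1),  |v_rel|² = 82;  v_rel·d = (9)·(16) + (-1)·(-8) = 152
82·t² − 304·t + 199 = 0  ⇒  m = 152² − 82·199 = 6786
m = 6786 > 0,  v_rel·d = 152 > 0  ⇒  inside

inside=yes margin=6786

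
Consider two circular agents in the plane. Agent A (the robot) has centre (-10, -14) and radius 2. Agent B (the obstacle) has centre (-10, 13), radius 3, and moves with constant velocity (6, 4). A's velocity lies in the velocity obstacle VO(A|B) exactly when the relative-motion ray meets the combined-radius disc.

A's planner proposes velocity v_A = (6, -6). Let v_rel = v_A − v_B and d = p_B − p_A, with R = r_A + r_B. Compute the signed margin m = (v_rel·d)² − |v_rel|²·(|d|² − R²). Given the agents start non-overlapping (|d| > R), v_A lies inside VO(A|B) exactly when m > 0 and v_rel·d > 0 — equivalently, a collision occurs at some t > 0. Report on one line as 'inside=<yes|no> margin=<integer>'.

d = (0, 27),  |d|² = 729;  R = 2+3 = 5,  c = 729−5² = 704
v_rel = (0, -10),  |v_rel|² = 100;  v_rel·d = (0)·(0) + (-10)·(27) = -270
100·t² + 540·t + 704 = 0  ⇒  m = (-270)² − 100·704 = 2500
m = 2500 > 0,  v_rel·d = -270 < 0  ⇒  outside

inside=no margin=2500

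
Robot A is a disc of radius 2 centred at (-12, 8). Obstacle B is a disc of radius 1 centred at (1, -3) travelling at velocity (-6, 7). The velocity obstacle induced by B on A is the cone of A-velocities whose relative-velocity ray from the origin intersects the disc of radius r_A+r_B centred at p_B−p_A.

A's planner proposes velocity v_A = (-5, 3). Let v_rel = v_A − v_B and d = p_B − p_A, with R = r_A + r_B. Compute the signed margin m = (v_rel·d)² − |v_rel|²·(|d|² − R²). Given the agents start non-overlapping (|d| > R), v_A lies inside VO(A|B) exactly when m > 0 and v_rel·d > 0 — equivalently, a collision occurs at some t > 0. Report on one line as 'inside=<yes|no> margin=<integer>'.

d = (13, -11),  |d|² = 290;  R = 2+1 = 3,  c = 290−3² = 281
v_rel = (1, -4),  |v_rel|² = 17;  v_rel·d = (1)·(13) + (-4)·(-11) = 57
17·t² − 114·t + 281 = 0  ⇒  m = 57² − 17·281 = -1528
m = -1528 < 0,  v_rel·d = 57 > 0  ⇒  outside

inside=no margin=-1528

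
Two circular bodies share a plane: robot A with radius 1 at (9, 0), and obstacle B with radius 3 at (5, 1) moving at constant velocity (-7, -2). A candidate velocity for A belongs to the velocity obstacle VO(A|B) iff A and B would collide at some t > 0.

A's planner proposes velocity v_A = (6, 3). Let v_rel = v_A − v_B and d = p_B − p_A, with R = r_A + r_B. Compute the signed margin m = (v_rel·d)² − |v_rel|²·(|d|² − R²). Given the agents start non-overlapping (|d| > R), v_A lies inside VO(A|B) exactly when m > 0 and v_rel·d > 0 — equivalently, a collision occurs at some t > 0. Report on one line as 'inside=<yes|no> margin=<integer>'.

d = (-4, 1),  |d|² = 17;  R = 1+3 = 4,  c = 17−4² = 1
v_rel = (13, 5),  |v_rel|² = 194;  v_rel·d = (13)·(-4) + (5)·(1) = -47
194·t² + 94·t + 1 = 0  ⇒  m = (-47)² − 194·1 = 2015
m = 2015 > 0,  v_rel·d = -47 < 0  ⇒  outside

inside=no margin=2015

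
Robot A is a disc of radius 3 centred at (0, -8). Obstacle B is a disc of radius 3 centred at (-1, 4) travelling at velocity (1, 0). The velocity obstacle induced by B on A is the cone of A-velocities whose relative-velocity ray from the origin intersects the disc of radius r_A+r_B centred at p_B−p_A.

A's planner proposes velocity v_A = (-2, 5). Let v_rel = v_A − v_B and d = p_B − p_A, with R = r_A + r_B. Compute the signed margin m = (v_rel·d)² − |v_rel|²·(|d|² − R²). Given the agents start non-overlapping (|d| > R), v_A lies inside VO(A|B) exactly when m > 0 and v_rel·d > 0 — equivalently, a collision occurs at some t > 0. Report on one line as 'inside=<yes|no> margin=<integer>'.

d = (-1, 12),  |d|² = 145;  R = 3+3 = 6,  c = 145−6² = 109
v_rel = (-3, 5),  |v_rel|² = 34;  v_rel·d = (-3)·(-1) + (5)·(12) = 63
34·t² − 126·t + 109 = 0  ⇒  m = 63² − 34·109 = 263
m = 263 > 0,  v_rel·d = 63 > 0  ⇒  inside

inside=yes margin=263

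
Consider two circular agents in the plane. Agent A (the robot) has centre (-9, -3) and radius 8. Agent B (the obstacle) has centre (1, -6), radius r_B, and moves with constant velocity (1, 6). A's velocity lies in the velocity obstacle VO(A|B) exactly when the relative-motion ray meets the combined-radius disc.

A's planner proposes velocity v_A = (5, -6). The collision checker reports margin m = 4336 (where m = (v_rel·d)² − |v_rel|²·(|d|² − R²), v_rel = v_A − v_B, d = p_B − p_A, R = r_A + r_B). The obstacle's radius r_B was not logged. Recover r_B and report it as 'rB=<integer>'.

m = 4336
d = (10, -3);  v_rel = (4, -12),  |v_rel|² = 160
v_rel×d = (4)·(-3) − (-12)·(10) = 108
since m = R²·160 − 108²:  R² = (11664 + 4336) / 160 = 100
R = √100 = 10  ⇒  r_B = 10 − 8 = 2

rB=2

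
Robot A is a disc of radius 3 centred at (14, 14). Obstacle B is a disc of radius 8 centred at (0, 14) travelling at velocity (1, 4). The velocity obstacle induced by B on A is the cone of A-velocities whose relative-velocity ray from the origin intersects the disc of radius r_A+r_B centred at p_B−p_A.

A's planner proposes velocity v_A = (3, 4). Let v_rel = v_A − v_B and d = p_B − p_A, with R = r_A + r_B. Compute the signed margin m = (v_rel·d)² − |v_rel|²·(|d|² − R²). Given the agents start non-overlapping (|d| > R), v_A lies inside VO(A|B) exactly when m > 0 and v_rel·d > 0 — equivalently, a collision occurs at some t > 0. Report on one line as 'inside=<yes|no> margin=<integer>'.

d = (-14, 0),  |d|² = 196;  R = 3+8 = 11,  c = 196−11² = 75
v_rel = (2, 0),  |v_rel|² = 4;  v_rel·d = (2)·(-14) + (0)·(0) = -28
4·t² + 56·t + 75 = 0  ⇒  m = (-28)² − 4·75 = 484
m = 484 > 0,  v_rel·d = -28 < 0  ⇒  outside

inside=no margin=484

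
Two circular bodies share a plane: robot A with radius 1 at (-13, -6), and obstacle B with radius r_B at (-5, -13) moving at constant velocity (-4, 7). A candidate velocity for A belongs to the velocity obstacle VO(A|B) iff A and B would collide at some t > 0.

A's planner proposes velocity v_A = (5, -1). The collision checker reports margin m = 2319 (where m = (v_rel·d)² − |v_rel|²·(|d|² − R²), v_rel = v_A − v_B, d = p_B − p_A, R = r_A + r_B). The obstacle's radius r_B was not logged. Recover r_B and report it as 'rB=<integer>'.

m = 2319
d = (8, -7);  v_rel = (9, -8),  |v_rel|² = 145
v_rel×d = (9)·(-7) − (-8)·(8) = 1
since m = R²·145 − 1²:  R² = (1 + 2319) / 145 = 16
R = √16 = 4  ⇒  r_B = 4 − 1 = 3

rB=3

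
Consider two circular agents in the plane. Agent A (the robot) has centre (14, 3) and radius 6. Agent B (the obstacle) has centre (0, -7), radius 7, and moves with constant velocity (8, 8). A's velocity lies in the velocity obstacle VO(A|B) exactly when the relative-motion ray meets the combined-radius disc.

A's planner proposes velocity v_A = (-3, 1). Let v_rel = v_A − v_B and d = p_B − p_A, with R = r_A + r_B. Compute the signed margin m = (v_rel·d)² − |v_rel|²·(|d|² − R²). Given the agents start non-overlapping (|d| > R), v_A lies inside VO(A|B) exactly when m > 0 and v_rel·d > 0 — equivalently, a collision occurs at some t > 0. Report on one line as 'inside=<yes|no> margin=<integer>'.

d = (-14, -10),  |d|² = 296;  R = 6+7 = 13,  c = 296−13² = 127
v_rel = (-11, -7),  |v_rel|² = 170;  v_rel·d = (-11)·(-14) + (-7)·(-10) = 224
170·t² − 448·t + 127 = 0  ⇒  m = 224² − 170·127 = 28586
m = 28586 > 0,  v_rel·d = 224 > 0  ⇒  inside

inside=yes margin=28586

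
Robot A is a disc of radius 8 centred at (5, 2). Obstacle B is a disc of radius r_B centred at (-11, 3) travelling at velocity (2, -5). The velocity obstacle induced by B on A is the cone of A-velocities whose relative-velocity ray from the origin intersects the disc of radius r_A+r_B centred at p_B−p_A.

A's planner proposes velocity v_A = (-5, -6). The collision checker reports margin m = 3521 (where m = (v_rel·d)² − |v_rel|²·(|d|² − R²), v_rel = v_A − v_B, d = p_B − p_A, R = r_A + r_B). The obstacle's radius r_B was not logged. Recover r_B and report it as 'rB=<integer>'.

m = 3521
d = (-16, 1);  v_rel = (-7, -1),  |v_rel|² = 50
v_rel×d = (-7)·(1) − (-1)·(-16) = -23
since m = R²·50 − (-23)²:  R² = (529 + 3521) / 50 = 81
R = √81 = 9  ⇒  r_B = 9 − 8 = 1

rB=1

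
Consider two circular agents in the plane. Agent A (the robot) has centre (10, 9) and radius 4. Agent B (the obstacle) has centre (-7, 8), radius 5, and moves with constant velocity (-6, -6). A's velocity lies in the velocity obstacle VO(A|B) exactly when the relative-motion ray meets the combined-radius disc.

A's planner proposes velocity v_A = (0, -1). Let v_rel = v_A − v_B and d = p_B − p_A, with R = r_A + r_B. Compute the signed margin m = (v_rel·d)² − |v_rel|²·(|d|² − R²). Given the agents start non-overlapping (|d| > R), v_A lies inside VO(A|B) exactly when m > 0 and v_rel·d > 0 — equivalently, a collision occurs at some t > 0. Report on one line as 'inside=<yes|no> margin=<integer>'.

d = (-17, -1),  |d|² = 290;  R = 4+5 = 9,  c = 290−9² = 209
v_rel = (6, 5),  |v_rel|² = 61;  v_rel·d = (6)·(-17) + (5)·(-1) = -107
61·t² + 214·t + 209 = 0  ⇒  m = (-107)² − 61·209 = -1300
m = -1300 < 0,  v_rel·d = -107 < 0  ⇒  outside

inside=no margin=-1300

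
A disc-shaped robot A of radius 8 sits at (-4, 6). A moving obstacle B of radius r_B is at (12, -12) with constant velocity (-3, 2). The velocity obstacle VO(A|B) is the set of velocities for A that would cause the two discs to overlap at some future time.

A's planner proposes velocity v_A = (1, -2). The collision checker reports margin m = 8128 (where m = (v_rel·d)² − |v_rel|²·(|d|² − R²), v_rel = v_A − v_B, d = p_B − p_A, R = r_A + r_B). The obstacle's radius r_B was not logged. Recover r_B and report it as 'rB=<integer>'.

m = 8128
d = (16, -18);  v_rel = (4, -4),  |v_rel|² = 32
v_rel×d = (4)·(-18) − (-4)·(16) = -8
since m = R²·32 − (-8)²:  R² = (64 + 8128) / 32 = 256
R = √256 = 16  ⇒  r_B = 16 − 8 = 8

rB=8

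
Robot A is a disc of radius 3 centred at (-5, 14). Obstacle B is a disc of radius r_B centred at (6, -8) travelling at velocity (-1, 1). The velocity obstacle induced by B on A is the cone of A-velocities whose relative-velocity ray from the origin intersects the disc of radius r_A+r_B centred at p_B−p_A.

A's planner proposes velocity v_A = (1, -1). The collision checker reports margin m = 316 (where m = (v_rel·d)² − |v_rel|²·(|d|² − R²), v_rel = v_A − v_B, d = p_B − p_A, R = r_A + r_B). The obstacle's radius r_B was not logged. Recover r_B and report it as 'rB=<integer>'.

m = 316
d = (11, -22);  v_rel = (2, -2),  |v_rel|² = 8
v_rel×d = (2)·(-22) − (-2)·(11) = -22
since m = R²·8 − (-22)²:  R² = (484 + 316) / 8 = 100
R = √100 = 10  ⇒  r_B = 10 − 3 = 7

rB=7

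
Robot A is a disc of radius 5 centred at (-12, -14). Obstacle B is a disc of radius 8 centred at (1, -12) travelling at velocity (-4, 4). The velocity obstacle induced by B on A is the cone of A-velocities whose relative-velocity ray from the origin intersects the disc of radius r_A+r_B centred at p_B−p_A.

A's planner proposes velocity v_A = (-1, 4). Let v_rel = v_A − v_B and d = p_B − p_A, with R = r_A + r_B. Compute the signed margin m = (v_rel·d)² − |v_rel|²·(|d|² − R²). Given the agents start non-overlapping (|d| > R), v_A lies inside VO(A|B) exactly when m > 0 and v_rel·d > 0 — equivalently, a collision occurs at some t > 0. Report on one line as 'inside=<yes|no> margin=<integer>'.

d = (13, 2),  |d|² = 173;  R = 5+8 = 13,  c = 173−13² = 4
v_rel = (3, 0),  |v_rel|² = 9;  v_rel·d = (3)·(13) + (0)·(2) = 39
9·t² − 78·t + 4 = 0  ⇒  m = 39² − 9·4 = 1485
m = 1485 > 0,  v_rel·d = 39 > 0  ⇒  inside

inside=yes margin=1485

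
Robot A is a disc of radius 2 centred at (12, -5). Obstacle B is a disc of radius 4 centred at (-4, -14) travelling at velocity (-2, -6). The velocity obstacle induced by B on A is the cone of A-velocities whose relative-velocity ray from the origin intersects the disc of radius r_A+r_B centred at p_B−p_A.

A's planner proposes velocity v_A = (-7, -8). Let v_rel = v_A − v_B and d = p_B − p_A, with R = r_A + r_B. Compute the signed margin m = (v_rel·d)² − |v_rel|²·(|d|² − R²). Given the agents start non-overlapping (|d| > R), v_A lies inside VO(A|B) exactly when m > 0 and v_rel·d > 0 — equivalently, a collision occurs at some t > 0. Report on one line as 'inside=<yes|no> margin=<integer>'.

d = (-16, -9),  |d|² = 337;  R = 2+4 = 6,  c = 337−6² = 301
v_rel = (-5, -2),  |v_rel|² = 29;  v_rel·d = (-5)·(-16) + (-2)·(-9) = 98
29·t² − 196·t + 301 = 0  ⇒  m = 98² − 29·301 = 875
m = 875 > 0,  v_rel·d = 98 > 0  ⇒  inside

inside=yes margin=875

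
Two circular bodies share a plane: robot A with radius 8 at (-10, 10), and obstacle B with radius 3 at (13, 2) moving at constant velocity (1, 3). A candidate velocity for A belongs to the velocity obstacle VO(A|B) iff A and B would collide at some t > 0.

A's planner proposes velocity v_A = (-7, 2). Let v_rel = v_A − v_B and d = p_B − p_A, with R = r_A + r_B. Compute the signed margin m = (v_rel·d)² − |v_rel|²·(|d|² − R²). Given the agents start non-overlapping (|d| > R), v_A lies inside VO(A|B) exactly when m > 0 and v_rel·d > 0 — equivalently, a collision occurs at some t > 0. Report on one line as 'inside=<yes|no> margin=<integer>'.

d = (23, -8),  |d|² = 593;  R = 8+3 = 11,  c = 593−11² = 472
v_rel = (-8, -1),  |v_rel|² = 65;  v_rel·d = (-8)·(23) + (-1)·(-8) = -176
65·t² + 352·t + 472 = 0  ⇒  m = (-176)² − 65·472 = 296
m = 296 > 0,  v_rel·d = -176 < 0  ⇒  outside

inside=no margin=296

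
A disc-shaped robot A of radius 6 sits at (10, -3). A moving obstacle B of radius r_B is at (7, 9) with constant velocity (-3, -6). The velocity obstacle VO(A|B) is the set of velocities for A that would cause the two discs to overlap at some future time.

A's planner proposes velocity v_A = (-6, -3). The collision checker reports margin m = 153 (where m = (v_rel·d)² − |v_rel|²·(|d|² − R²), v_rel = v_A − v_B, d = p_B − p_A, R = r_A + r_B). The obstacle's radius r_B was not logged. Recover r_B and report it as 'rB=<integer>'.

m = 153
d = (-3, 12);  v_rel = (-3, 3),  |v_rel|² = 18
v_rel×d = (-3)·(12) − (3)·(-3) = -27
since m = R²·18 − (-27)²:  R² = (729 + 153) / 18 = 49
R = √49 = 7  ⇒  r_B = 7 − 6 = 1

rB=1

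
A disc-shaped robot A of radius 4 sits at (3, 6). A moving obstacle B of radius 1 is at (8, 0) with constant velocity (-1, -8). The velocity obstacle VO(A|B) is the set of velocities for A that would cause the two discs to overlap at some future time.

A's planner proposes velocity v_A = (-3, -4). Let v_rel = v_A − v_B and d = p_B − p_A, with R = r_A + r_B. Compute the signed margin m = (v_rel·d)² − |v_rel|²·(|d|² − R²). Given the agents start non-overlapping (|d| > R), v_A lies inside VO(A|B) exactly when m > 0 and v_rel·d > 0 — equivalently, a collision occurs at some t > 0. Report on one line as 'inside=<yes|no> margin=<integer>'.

d = (5, -6),  |d|² = 61;  R = 4+1 = 5,  c = 61−5² = 36
v_rel = (-2, 4),  |v_rel|² = 20;  v_rel·d = (-2)·(5) + (4)·(-6) = -34
20·t² + 68·t + 36 = 0  ⇒  m = (-34)² − 20·36 = 436
m = 436 > 0,  v_rel·d = -34 < 0  ⇒  outside

inside=no margin=436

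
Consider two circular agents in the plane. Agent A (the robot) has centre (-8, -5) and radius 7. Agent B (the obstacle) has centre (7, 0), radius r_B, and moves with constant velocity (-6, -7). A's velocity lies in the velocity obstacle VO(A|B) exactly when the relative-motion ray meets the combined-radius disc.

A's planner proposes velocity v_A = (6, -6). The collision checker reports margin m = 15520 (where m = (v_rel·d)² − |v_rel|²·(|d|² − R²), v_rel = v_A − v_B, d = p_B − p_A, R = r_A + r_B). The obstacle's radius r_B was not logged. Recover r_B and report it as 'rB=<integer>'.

m = 15520
d = (15, 5);  v_rel = (12, 1),  |v_rel|² = 145
v_rel×d = (12)·(5) − (1)·(15) = 45
since m = R²·145 − 45²:  R² = (2025 + 15520) / 145 = 121
R = √121 = 11  ⇒  r_B = 11 − 7 = 4

rB=4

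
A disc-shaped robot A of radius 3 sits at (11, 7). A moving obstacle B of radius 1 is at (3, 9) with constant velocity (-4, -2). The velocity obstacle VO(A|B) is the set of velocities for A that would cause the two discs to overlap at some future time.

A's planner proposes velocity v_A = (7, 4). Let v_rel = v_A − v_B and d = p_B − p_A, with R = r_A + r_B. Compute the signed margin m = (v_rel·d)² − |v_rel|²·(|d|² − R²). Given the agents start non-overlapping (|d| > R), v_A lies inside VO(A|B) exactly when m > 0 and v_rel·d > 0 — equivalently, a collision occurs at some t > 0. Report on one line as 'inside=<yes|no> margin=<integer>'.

d = (-8, 2),  |d|² = 68;  R = 3+1 = 4,  c = 68−4² = 52
v_rel = (11, 6),  |v_rel|² = 157;  v_rel·d = (11)·(-8) + (6)·(2) = -76
157·t² + 152·t + 52 = 0  ⇒  m = (-76)² − 157·52 = -2388
m = -2388 < 0,  v_rel·d = -76 < 0  ⇒  outside

inside=no margin=-2388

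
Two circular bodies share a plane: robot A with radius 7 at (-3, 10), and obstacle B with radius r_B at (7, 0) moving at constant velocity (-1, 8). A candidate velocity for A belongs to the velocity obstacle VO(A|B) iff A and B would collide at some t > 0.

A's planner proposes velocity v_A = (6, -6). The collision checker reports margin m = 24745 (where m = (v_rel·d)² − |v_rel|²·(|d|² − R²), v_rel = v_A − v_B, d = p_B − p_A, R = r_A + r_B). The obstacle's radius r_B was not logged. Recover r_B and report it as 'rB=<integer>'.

m = 24745
d = (10, -10);  v_rel = (7, -14),  |v_rel|² = 245
v_rel×d = (7)·(-10) − (-14)·(10) = 70
since m = R²·245 − 70²:  R² = (4900 + 24745) / 245 = 121
R = √121 = 11  ⇒  r_B = 11 − 7 = 4

rB=4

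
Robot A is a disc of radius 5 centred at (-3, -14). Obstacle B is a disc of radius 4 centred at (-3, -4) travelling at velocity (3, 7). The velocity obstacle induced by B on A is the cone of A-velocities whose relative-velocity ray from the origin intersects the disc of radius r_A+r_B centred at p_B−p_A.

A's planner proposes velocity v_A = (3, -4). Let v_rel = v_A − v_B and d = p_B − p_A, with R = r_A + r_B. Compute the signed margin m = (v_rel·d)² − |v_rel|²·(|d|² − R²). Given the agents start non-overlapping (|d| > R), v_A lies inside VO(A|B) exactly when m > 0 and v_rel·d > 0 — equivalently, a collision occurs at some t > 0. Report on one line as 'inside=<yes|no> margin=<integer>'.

d = (0, 10),  |d|² = 100;  R = 5+4 = 9,  c = 100−9² = 19
v_rel = (0, -11),  |v_rel|² = 121;  v_rel·d = (0)·(0) + (-11)·(10) = -110
121·t² + 220·t + 19 = 0  ⇒  m = (-110)² − 121·19 = 9801
m = 9801 > 0,  v_rel·d = -110 < 0  ⇒  outside

inside=no margin=9801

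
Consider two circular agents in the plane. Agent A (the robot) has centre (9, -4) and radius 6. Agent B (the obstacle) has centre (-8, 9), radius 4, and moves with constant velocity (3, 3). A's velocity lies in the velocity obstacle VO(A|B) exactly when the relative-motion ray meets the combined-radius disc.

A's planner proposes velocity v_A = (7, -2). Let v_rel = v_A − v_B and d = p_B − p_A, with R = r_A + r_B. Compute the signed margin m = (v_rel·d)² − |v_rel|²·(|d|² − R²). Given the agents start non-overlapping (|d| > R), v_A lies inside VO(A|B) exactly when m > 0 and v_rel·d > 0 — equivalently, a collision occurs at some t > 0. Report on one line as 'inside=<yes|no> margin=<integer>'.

d = (-17, 13),  |d|² = 458;  R = 6+4 = 10,  c = 458−10² = 358
v_rel = (4, -5),  |v_rel|² = 41;  v_rel·d = (4)·(-17) + (-5)·(13) = -133
41·t² + 266·t + 358 = 0  ⇒  m = (-133)² − 41·358 = 3011
m = 3011 > 0,  v_rel·d = -133 < 0  ⇒  outside

inside=no margin=3011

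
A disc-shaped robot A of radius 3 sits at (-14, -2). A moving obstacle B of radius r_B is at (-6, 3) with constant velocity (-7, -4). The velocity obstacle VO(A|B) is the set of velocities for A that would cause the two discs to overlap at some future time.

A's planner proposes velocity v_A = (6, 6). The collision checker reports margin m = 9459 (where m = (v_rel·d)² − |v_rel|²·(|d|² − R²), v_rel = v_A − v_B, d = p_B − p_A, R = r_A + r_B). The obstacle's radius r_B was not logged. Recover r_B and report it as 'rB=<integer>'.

m = 9459
d = (8, 5);  v_rel = (13, 10),  |v_rel|² = 269
v_rel×d = (13)·(5) − (10)·(8) = -15
since m = R²·269 − (-15)²:  R² = (225 + 9459) / 269 = 36
R = √36 = 6  ⇒  r_B = 6 − 3 = 3

rB=3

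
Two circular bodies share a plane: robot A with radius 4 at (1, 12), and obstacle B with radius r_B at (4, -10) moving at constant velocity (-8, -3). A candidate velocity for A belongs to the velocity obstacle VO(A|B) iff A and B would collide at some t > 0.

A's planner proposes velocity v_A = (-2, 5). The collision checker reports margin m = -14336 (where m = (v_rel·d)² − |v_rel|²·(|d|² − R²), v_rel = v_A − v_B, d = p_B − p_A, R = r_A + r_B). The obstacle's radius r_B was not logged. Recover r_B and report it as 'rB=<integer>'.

m = -14336
d = (3, -22);  v_rel = (6, 8),  |v_rel|² = 100
v_rel×d = (6)·(-22) − (8)·(3) = -156
since m = R²·100 − (-156)²:  R² = (24336 + -14336) / 100 = 100
R = √100 = 10  ⇒  r_B = 10 − 4 = 6

rB=6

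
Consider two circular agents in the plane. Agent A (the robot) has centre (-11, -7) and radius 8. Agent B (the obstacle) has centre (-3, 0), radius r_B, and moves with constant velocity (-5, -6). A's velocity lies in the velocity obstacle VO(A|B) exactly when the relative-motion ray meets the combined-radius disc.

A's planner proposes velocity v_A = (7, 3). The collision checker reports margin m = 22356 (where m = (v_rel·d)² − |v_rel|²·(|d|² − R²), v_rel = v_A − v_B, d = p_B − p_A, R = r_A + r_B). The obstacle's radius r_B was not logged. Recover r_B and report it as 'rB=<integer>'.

m = 22356
d = (8, 7);  v_rel = (12, 9),  |v_rel|² = 225
v_rel×d = (12)·(7) − (9)·(8) = 12
since m = R²·225 − 12²:  R² = (144 + 22356) / 225 = 100
R = √100 = 10  ⇒  r_B = 10 − 8 = 2

rB=2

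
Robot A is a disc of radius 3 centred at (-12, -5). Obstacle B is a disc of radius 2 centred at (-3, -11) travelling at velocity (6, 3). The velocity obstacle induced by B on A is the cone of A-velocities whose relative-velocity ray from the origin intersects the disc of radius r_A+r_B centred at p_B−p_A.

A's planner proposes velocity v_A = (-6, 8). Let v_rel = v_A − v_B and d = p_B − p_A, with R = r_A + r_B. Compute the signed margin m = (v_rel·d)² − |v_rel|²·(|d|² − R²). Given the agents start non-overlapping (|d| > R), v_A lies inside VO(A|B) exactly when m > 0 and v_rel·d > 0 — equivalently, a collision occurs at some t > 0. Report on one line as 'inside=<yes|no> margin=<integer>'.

d = (9, -6),  |d|² = 117;  R = 3+2 = 5,  c = 117−5² = 92
v_rel = (-12, 5),  |v_rel|² = 169;  v_rel·d = (-12)·(9) + (5)·(-6) = -138
169·t² + 276·t + 92 = 0  ⇒  m = (-138)² − 169·92 = 3496
m = 3496 > 0,  v_rel·d = -138 < 0  ⇒  outside

inside=no margin=3496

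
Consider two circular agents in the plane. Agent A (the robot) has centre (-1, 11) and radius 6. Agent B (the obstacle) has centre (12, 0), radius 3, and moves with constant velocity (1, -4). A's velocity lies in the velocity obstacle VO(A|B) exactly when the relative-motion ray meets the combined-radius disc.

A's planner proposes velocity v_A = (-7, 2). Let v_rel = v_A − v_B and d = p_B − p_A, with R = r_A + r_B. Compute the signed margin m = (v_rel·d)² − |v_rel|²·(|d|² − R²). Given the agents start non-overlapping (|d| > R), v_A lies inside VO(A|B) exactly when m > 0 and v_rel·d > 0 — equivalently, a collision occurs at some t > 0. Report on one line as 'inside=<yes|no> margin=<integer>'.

d = (13, -11),  |d|² = 290;  R = 6+3 = 9,  c = 290−9² = 209
v_rel = (-8, 6),  |v_rel|² = 100;  v_rel·d = (-8)·(13) + (6)·(-11) = -170
100·t² + 340·t + 209 = 0  ⇒  m = (-170)² − 100·209 = 8000
m = 8000 > 0,  v_rel·d = -170 < 0  ⇒  outside

inside=no margin=8000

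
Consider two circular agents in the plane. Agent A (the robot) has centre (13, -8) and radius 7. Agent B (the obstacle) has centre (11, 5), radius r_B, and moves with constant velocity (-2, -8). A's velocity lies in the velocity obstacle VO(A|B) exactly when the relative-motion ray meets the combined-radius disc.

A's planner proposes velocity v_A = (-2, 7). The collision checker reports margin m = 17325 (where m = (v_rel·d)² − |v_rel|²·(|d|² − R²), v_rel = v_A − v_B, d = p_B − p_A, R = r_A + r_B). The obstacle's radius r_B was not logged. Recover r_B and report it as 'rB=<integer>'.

m = 17325
d = (-2, 13);  v_rel = (0, 15),  |v_rel|² = 225
v_rel×d = (0)·(13) − (15)·(-2) = 30
since m = R²·225 − 30²:  R² = (900 + 17325) / 225 = 81
R = √81 = 9  ⇒  r_B = 9 − 7 = 2

rB=2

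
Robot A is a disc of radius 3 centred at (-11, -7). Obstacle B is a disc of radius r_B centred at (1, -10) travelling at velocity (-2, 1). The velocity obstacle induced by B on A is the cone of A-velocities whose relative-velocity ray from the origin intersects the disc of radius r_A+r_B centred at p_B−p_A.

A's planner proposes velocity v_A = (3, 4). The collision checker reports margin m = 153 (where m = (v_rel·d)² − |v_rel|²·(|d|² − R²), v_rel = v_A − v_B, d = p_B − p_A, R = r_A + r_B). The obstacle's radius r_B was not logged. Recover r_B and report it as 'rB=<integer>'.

m = 153
d = (12, -3);  v_rel = (5, 3),  |v_rel|² = 34
v_rel×d = (5)·(-3) − (3)·(12) = -51
since m = R²·34 − (-51)²:  R² = (2601 + 153) / 34 = 81
R = √81 = 9  ⇒  r_B = 9 − 3 = 6

rB=6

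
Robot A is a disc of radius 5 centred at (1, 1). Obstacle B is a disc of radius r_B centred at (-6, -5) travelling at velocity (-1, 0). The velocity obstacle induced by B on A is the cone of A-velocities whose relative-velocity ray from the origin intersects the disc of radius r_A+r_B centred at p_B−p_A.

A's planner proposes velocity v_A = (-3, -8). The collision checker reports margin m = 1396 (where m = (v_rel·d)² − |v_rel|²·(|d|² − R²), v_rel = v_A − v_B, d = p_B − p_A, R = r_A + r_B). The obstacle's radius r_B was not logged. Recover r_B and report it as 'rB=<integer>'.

m = 1396
d = (-7, -6);  v_rel = (-2, -8),  |v_rel|² = 68
v_rel×d = (-2)·(-6) − (-8)·(-7) = -44
since m = R²·68 − (-44)²:  R² = (1936 + 1396) / 68 = 49
R = √49 = 7  ⇒  r_B = 7 − 5 = 2

rB=2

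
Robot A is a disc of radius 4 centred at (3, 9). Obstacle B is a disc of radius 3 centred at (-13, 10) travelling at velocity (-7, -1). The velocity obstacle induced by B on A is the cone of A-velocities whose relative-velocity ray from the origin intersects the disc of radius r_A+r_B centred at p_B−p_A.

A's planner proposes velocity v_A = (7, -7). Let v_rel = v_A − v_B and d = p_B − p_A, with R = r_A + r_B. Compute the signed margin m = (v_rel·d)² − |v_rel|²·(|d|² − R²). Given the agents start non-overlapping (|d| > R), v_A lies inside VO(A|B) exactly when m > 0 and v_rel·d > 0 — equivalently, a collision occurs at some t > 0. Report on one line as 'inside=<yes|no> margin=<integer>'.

d = (-16, 1),  |d|² = 257;  R = 4+3 = 7,  c = 257−7² = 208
v_rel = (14, -6),  |v_rel|² = 232;  v_rel·d = (14)·(-16) + (-6)·(1) = -230
232·t² + 460·t + 208 = 0  ⇒  m = (-230)² − 232·208 = 4644
m = 4644 > 0,  v_rel·d = -230 < 0  ⇒  outside

inside=no margin=4644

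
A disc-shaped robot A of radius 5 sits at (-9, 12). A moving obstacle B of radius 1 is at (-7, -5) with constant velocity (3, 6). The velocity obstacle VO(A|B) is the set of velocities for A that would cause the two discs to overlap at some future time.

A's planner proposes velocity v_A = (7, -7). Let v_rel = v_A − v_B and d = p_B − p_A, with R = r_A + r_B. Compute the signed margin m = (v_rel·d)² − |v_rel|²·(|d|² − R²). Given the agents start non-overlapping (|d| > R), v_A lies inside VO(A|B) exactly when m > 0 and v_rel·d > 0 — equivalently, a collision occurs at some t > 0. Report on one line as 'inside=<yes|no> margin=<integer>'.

d = (2, -17),  |d|² = 293;  R = 5+1 = 6,  c = 293−6² = 257
v_rel = (4, -13),  |v_rel|² = 185;  v_rel·d = (4)·(2) + (-13)·(-17) = 229
185·t² − 458·t + 257 = 0  ⇒  m = 229² − 185·257 = 4896
m = 4896 > 0,  v_rel·d = 229 > 0  ⇒  inside

inside=yes margin=4896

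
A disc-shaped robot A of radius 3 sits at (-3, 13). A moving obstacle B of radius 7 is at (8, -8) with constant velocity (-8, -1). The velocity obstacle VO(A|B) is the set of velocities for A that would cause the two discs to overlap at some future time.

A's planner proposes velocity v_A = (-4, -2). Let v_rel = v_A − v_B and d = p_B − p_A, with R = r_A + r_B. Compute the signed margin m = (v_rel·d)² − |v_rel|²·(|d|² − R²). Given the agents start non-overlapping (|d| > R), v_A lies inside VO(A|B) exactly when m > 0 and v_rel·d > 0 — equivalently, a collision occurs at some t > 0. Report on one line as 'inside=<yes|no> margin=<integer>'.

d = (11, -21),  |d|² = 562;  R = 3+7 = 10,  c = 562−10² = 462
v_rel = (4, -1),  |v_rel|² = 17;  v_rel·d = (4)·(11) + (-1)·(-21) = 65
17·t² − 130·t + 462 = 0  ⇒  m = 65² − 17·462 = -3629
m = -3629 < 0,  v_rel·d = 65 > 0  ⇒  outside

inside=no margin=-3629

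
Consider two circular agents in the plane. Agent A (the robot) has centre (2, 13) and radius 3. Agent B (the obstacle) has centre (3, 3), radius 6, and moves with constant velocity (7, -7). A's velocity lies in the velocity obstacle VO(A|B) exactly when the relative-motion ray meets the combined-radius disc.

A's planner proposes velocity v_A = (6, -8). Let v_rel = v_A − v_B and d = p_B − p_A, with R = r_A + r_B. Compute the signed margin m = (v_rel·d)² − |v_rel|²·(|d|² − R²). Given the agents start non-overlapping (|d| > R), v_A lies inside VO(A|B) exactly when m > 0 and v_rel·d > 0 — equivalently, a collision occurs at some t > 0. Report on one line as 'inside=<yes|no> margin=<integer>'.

d = (1, -10),  |d|² = 101;  R = 3+6 = 9,  c = 101−9² = 20
v_rel = (-1, -1),  |v_rel|² = 2;  v_rel·d = (-1)·(1) + (-1)·(-10) = 9
2·t² − 18·t + 20 = 0  ⇒  m = 9² − 2·20 = 41
m = 41 > 0,  v_rel·d = 9 > 0  ⇒  inside

inside=yes margin=41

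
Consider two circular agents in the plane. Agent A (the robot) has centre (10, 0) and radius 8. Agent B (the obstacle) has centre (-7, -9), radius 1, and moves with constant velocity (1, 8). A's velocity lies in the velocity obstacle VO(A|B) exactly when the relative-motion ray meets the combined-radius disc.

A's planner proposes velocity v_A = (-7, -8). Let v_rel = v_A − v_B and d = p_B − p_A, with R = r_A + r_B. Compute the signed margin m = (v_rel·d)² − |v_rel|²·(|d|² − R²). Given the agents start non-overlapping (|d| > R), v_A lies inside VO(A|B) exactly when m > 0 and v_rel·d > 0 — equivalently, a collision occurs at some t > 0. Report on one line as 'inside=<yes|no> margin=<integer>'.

d = (-17, -9),  |d|² = 370;  R = 8+1 = 9,  c = 370−9² = 289
v_rel = (-8, -16),  |v_rel|² = 320;  v_rel·d = (-8)·(-17) + (-16)·(-9) = 280
320·t² − 560·t + 289 = 0  ⇒  m = 280² − 320·289 = -14080
m = -14080 < 0,  v_rel·d = 280 > 0  ⇒  outside

inside=no margin=-14080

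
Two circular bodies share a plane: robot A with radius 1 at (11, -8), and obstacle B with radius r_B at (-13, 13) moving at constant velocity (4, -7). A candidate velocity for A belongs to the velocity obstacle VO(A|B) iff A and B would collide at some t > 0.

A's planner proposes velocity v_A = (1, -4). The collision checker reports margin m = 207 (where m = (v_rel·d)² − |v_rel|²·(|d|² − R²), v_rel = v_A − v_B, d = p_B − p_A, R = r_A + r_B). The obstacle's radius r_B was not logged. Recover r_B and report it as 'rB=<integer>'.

m = 207
d = (-24, 21);  v_rel = (-3, 3),  |v_rel|² = 18
v_rel×d = (-3)·(21) − (3)·(-24) = 9
since m = R²·18 − 9²:  R² = (81 + 207) / 18 = 16
R = √16 = 4  ⇒  r_B = 4 − 1 = 3

rB=3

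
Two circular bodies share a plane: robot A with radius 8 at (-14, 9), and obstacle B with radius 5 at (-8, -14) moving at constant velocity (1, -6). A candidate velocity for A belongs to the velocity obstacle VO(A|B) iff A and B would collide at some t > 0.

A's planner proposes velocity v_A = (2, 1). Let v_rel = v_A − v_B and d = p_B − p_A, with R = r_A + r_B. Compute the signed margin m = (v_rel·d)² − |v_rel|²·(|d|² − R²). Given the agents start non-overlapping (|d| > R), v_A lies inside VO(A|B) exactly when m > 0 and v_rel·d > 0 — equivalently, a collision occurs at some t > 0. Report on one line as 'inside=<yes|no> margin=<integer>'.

d = (6, -23),  |d|² = 565;  R = 8+5 = 13,  c = 565−13² = 396
v_rel = (1, 7),  |v_rel|² = 50;  v_rel·d = (1)·(6) + (7)·(-23) = -155
50·t² + 310·t + 396 = 0  ⇒  m = (-155)² − 50·396 = 4225
m = 4225 > 0,  v_rel·d = -155 < 0  ⇒  outside

inside=no margin=4225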